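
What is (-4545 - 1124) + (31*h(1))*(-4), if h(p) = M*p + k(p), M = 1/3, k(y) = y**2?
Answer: -17503/3 ≈ -5834.3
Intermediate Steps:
M = 1/3 ≈ 0.33333
h(p) = p**2 + p/3 (h(p) = p/3 + p**2 = p**2 + p/3)
(-4545 - 1124) + (31*h(1))*(-4) = (-4545 - 1124) + (31*(1*(1/3 + 1)))*(-4) = -5669 + (31*(1*(4/3)))*(-4) = -5669 + (31*(4/3))*(-4) = -5669 + (124/3)*(-4) = -5669 - 496/3 = -17503/3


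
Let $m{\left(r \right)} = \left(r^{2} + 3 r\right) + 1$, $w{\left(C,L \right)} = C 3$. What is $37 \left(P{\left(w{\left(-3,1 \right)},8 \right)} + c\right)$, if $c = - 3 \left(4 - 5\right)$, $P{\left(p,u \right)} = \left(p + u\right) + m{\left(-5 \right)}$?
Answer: $481$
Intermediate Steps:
$w{\left(C,L \right)} = 3 C$
$m{\left(r \right)} = 1 + r^{2} + 3 r$
$P{\left(p,u \right)} = 11 + p + u$ ($P{\left(p,u \right)} = \left(p + u\right) + \left(1 + \left(-5\right)^{2} + 3 \left(-5\right)\right) = \left(p + u\right) + \left(1 + 25 - 15\right) = \left(p + u\right) + 11 = 11 + p + u$)
$c = 3$ ($c = \left(-3\right) \left(-1\right) = 3$)
$37 \left(P{\left(w{\left(-3,1 \right)},8 \right)} + c\right) = 37 \left(\left(11 + 3 \left(-3\right) + 8\right) + 3\right) = 37 \left(\left(11 - 9 + 8\right) + 3\right) = 37 \left(10 + 3\right) = 37 \cdot 13 = 481$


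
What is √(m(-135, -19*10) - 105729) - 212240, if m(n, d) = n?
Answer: -212240 + 2*I*√26466 ≈ -2.1224e+5 + 325.37*I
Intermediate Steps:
√(m(-135, -19*10) - 105729) - 212240 = √(-135 - 105729) - 212240 = √(-105864) - 212240 = 2*I*√26466 - 212240 = -212240 + 2*I*√26466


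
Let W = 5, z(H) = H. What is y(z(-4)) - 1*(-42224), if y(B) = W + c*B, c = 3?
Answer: 42217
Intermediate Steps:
y(B) = 5 + 3*B
y(z(-4)) - 1*(-42224) = (5 + 3*(-4)) - 1*(-42224) = (5 - 12) + 42224 = -7 + 42224 = 42217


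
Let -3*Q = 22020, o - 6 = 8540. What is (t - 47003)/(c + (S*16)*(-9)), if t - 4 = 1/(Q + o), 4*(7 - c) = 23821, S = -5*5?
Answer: 113361586/5663979 ≈ 20.014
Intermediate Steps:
o = 8546 (o = 6 + 8540 = 8546)
Q = -7340 (Q = -1/3*22020 = -7340)
S = -25
c = -23793/4 (c = 7 - 1/4*23821 = 7 - 23821/4 = -23793/4 ≈ -5948.3)
t = 4825/1206 (t = 4 + 1/(-7340 + 8546) = 4 + 1/1206 = 4825/1206 ≈ 4.0008)
(t - 47003)/(c + (S*16)*(-9)) = (4825/1206 - 47003)/(-23793/4 - 25*16*(-9)) = -56680793/(1206*(-23793/4 - 400*(-9))) = -56680793/(1206*(-23793/4 + 3600)) = -56680793/(1206*(-9393/4)) = -56680793/1206*(-4/9393) = 113361586/5663979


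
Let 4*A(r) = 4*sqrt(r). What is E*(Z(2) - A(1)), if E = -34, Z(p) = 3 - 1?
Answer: -34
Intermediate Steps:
Z(p) = 2
A(r) = sqrt(r) (A(r) = (4*sqrt(r))/4 = sqrt(r))
E*(Z(2) - A(1)) = -34*(2 - sqrt(1)) = -34*(2 - 1*1) = -34*(2 - 1) = -34*1 = -34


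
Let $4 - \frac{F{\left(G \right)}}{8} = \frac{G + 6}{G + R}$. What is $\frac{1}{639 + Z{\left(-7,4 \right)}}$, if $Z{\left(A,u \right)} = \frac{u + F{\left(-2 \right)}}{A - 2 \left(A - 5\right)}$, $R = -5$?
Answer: $\frac{119}{76325} \approx 0.0015591$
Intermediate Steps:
$F{\left(G \right)} = 32 - \frac{8 \left(6 + G\right)}{-5 + G}$ ($F{\left(G \right)} = 32 - 8 \frac{G + 6}{G - 5} = 32 - 8 \frac{6 + G}{-5 + G} = 32 - \frac{8 \left(6 + G\right)}{-5 + G}$)
$Z{\left(A,u \right)} = \frac{\frac{256}{7} + u}{10 - A}$ ($Z{\left(A,u \right)} = \frac{u + \frac{8 \left(-26 + 3 \left(-2\right)\right)}{-5 - 2}}{A - 2 \left(A - 5\right)} = \frac{u + \frac{8 \left(-26 - 6\right)}{-7}}{A - 2 \left(-5 + A\right)} = \frac{u + 8 \left(- \frac{1}{7}\right) \left(-32\right)}{A - \left(-10 + 2 A\right)} = \frac{u + \frac{256}{7}}{10 - A} = \frac{\frac{256}{7} + u}{10 - A}$)
$\frac{1}{639 + Z{\left(-7,4 \right)}} = \frac{1}{639 + \frac{- \frac{256}{7} - 4}{-10 - 7}} = \frac{1}{639 + \frac{- \frac{256}{7} - 4}{-17}} = \frac{1}{639 - - \frac{284}{119}} = \frac{1}{639 + \frac{284}{119}} = \frac{1}{\frac{76325}{119}} = \frac{119}{76325}$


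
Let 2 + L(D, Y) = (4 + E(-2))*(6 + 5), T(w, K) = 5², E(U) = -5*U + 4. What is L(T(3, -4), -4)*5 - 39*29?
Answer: -151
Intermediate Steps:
E(U) = 4 - 5*U
T(w, K) = 25
L(D, Y) = 196 (L(D, Y) = -2 + (4 + (4 - 5*(-2)))*(6 + 5) = -2 + (4 + (4 + 10))*11 = -2 + (4 + 14)*11 = -2 + 18*11 = -2 + 198 = 196)
L(T(3, -4), -4)*5 - 39*29 = 196*5 - 39*29 = 980 - 1131 = -151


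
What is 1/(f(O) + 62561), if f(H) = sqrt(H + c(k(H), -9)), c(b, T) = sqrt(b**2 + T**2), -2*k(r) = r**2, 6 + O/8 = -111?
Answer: 244856225221577/15318453777592387264 - 11741638971*sqrt(-104 + sqrt(2368963585))/15318453777592387264 + 563049*sqrt(2368963585)/15318453777592387264 - 27*sqrt(2368963585)*sqrt(-104 + sqrt(2368963585))/15318453777592387264 ≈ 1.5817e-5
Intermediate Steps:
O = -936 (O = -48 + 8*(-111) = -48 - 888 = -936)
k(r) = -r**2/2
c(b, T) = sqrt(T**2 + b**2)
f(H) = sqrt(H + sqrt(81 + H**4/4)) (f(H) = sqrt(H + sqrt((-9)**2 + (-H**2/2)**2)) = sqrt(H + sqrt(81 + H**4/4)))
1/(f(O) + 62561) = 1/(sqrt(2*sqrt(324 + (-936)**4) + 4*(-936))/2 + 62561) = 1/(sqrt(2*sqrt(324 + 767544201216) - 3744)/2 + 62561) = 1/(sqrt(2*sqrt(767544201540) - 3744)/2 + 62561) = 1/(sqrt(2*(18*sqrt(2368963585)) - 3744)/2 + 62561) = 1/(sqrt(36*sqrt(2368963585) - 3744)/2 + 62561) = 1/(sqrt(-3744 + 36*sqrt(2368963585))/2 + 62561) = 1/(62561 + sqrt(-3744 + 36*sqrt(2368963585))/2)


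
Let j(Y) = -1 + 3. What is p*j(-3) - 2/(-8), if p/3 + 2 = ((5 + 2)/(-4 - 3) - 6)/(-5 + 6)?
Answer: -215/4 ≈ -53.750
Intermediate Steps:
j(Y) = 2
p = -27 (p = -6 + 3*(((5 + 2)/(-4 - 3) - 6)/(-5 + 6)) = -6 + 3*((7/(-7) - 6)/1) = -6 + 3*((7*(-⅐) - 6)*1) = -6 + 3*((-1 - 6)*1) = -6 + 3*(-7*1) = -6 + 3*(-7) = -6 - 21 = -27)
p*j(-3) - 2/(-8) = -27*2 - 2/(-8) = -54 - 2*(-⅛) = -54 + ¼ = -215/4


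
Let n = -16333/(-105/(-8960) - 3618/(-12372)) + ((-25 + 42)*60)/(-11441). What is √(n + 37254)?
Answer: I*√48003437253390347910/54026421 ≈ 128.24*I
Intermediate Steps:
n = -2901218097644/54026421 (n = -16333/(-105*(-1/8960) - 3618*(-1/12372)) + (17*60)*(-1/11441) = -16333/(3/256 + 603/2062) + 1020*(-1/11441) = -16333/80277/263936 - 60/673 = -16333*263936/80277 - 60/673 = -4310866688/80277 - 60/673 = -2901218097644/54026421 ≈ -53700.)
√(n + 37254) = √(-2901218097644/54026421 + 37254) = √(-888517809710/54026421) = I*√48003437253390347910/54026421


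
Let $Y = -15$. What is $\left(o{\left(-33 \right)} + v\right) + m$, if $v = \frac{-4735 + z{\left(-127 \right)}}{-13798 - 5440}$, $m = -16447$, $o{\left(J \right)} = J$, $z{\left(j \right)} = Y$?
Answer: $- \frac{158518745}{9619} \approx -16480.0$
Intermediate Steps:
$z{\left(j \right)} = -15$
$v = \frac{2375}{9619}$ ($v = \frac{-4735 - 15}{-13798 - 5440} = - \frac{4750}{-19238} = \left(-4750\right) \left(- \frac{1}{19238}\right) = \frac{2375}{9619} \approx 0.24691$)
$\left(o{\left(-33 \right)} + v\right) + m = \left(-33 + \frac{2375}{9619}\right) - 16447 = - \frac{315052}{9619} - 16447 = - \frac{158518745}{9619}$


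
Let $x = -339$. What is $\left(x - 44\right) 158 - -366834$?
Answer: $306320$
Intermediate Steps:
$\left(x - 44\right) 158 - -366834 = \left(-339 - 44\right) 158 - -366834 = \left(-383\right) 158 + 366834 = -60514 + 366834 = 306320$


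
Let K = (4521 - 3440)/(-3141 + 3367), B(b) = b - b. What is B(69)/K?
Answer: 0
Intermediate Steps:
B(b) = 0
K = 1081/226 ≈ 4.7832
B(69)/K = 0/(1081/226) = 0*(226/1081) = 0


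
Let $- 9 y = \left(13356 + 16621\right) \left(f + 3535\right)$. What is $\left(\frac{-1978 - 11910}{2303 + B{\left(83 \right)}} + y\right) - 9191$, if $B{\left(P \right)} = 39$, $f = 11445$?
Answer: $- \frac{525940870105}{10539} \approx -4.9904 \cdot 10^{7}$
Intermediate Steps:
$y = - \frac{449055460}{9}$ ($y = - \frac{\left(13356 + 16621\right) \left(11445 + 3535\right)}{9} = - \frac{29977 \cdot 14980}{9} = \left(- \frac{1}{9}\right) 449055460 = - \frac{449055460}{9} \approx -4.9895 \cdot 10^{7}$)
$\left(\frac{-1978 - 11910}{2303 + B{\left(83 \right)}} + y\right) - 9191 = \left(\frac{-1978 - 11910}{2303 + 39} - \frac{449055460}{9}\right) - 9191 = \left(- \frac{13888}{2342} - \frac{449055460}{9}\right) - 9191 = \left(\left(-13888\right) \frac{1}{2342} - \frac{449055460}{9}\right) - 9191 = \left(- \frac{6944}{1171} - \frac{449055460}{9}\right) - 9191 = - \frac{525844006156}{10539} - 9191 = - \frac{525940870105}{10539}$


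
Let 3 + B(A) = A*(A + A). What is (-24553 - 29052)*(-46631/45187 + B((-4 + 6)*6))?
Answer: -687841348720/45187 ≈ -1.5222e+7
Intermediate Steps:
B(A) = -3 + 2*A**2 (B(A) = -3 + A*(A + A) = -3 + A*(2*A) = -3 + 2*A**2)
(-24553 - 29052)*(-46631/45187 + B((-4 + 6)*6)) = (-24553 - 29052)*(-46631/45187 + (-3 + 2*((-4 + 6)*6)**2)) = -53605*(-46631*1/45187 + (-3 + 2*(2*6)**2)) = -53605*(-46631/45187 + (-3 + 2*12**2)) = -53605*(-46631/45187 + (-3 + 2*144)) = -53605*(-46631/45187 + (-3 + 288)) = -53605*(-46631/45187 + 285) = -53605*12831664/45187 = -687841348720/45187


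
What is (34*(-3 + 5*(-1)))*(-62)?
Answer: 16864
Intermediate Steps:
(34*(-3 + 5*(-1)))*(-62) = (34*(-3 - 5))*(-62) = (34*(-8))*(-62) = -272*(-62) = 16864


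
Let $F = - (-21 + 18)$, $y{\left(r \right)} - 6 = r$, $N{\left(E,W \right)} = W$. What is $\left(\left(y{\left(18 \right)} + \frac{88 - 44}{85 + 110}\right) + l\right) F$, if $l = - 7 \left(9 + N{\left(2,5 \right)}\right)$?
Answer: $- \frac{14386}{65} \approx -221.32$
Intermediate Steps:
$y{\left(r \right)} = 6 + r$
$F = 3$ ($F = \left(-1\right) \left(-3\right) = 3$)
$l = -98$ ($l = - 7 \left(9 + 5\right) = \left(-7\right) 14 = -98$)
$\left(\left(y{\left(18 \right)} + \frac{88 - 44}{85 + 110}\right) + l\right) F = \left(\left(\left(6 + 18\right) + \frac{88 - 44}{85 + 110}\right) - 98\right) 3 = \left(\left(24 + \frac{44}{195}\right) - 98\right) 3 = \left(\frac{4724}{195} - 98\right) 3 = \left(- \frac{14386}{195}\right) 3 = - \frac{14386}{65}$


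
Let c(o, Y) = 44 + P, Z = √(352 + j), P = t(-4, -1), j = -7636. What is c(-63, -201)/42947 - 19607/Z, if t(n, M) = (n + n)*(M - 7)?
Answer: 108/42947 + 19607*I*√1821/3642 ≈ 0.0025147 + 229.73*I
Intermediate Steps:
t(n, M) = 2*n*(-7 + M) (t(n, M) = (2*n)*(-7 + M) = 2*n*(-7 + M))
P = 64 (P = 2*(-4)*(-7 - 1) = 2*(-4)*(-8) = 64)
Z = 2*I*√1821 (Z = √(352 - 7636) = √(-7284) = 2*I*√1821 ≈ 85.346*I)
c(o, Y) = 108 (c(o, Y) = 44 + 64 = 108)
c(-63, -201)/42947 - 19607/Z = 108/42947 - 19607*(-I*√1821/3642) = 108*(1/42947) - (-19607)*I*√1821/3642 = 108/42947 + 19607*I*√1821/3642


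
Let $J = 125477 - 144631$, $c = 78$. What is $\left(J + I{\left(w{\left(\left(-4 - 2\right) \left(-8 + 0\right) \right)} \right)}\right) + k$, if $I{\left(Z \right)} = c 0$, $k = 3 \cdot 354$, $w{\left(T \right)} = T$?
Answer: $-18092$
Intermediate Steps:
$k = 1062$
$I{\left(Z \right)} = 0$ ($I{\left(Z \right)} = 78 \cdot 0 = 0$)
$J = -19154$
$\left(J + I{\left(w{\left(\left(-4 - 2\right) \left(-8 + 0\right) \right)} \right)}\right) + k = \left(-19154 + 0\right) + 1062 = -19154 + 1062 = -18092$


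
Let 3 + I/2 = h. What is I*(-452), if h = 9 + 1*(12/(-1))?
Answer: 5424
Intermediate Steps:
h = -3 (h = 9 + 1*(12*(-1)) = 9 + 1*(-12) = 9 - 12 = -3)
I = -12 (I = -6 + 2*(-3) = -6 - 6 = -12)
I*(-452) = -12*(-452) = 5424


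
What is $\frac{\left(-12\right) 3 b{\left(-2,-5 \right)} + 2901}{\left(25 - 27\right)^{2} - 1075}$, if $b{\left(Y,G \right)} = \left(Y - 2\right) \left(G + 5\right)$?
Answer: $- \frac{967}{357} \approx -2.7087$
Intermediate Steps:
$b{\left(Y,G \right)} = \left(-2 + Y\right) \left(5 + G\right)$
$\frac{\left(-12\right) 3 b{\left(-2,-5 \right)} + 2901}{\left(25 - 27\right)^{2} - 1075} = \frac{\left(-12\right) 3 \left(-10 - -10 + 5 \left(-2\right) - -10\right) + 2901}{\left(25 - 27\right)^{2} - 1075} = \frac{- 36 \left(-10 + 10 - 10 + 10\right) + 2901}{\left(-2\right)^{2} - 1075} = \frac{\left(-36\right) 0 + 2901}{4 - 1075} = \frac{0 + 2901}{-1071} = 2901 \left(- \frac{1}{1071}\right) = - \frac{967}{357}$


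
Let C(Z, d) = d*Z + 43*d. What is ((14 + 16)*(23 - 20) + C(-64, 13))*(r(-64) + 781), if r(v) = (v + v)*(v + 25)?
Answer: -1056459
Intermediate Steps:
r(v) = 2*v*(25 + v) (r(v) = (2*v)*(25 + v) = 2*v*(25 + v))
C(Z, d) = 43*d + Z*d (C(Z, d) = Z*d + 43*d = 43*d + Z*d)
((14 + 16)*(23 - 20) + C(-64, 13))*(r(-64) + 781) = ((14 + 16)*(23 - 20) + 13*(43 - 64))*(2*(-64)*(25 - 64) + 781) = (30*3 + 13*(-21))*(2*(-64)*(-39) + 781) = (90 - 273)*(4992 + 781) = -183*5773 = -1056459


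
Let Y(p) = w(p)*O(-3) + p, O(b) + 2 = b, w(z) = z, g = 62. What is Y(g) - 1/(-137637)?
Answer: -34133975/137637 ≈ -248.00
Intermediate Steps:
O(b) = -2 + b
Y(p) = -4*p (Y(p) = p*(-2 - 3) + p = p*(-5) + p = -5*p + p = -4*p)
Y(g) - 1/(-137637) = -4*62 - 1/(-137637) = -248 - 1*(-1/137637) = -248 + 1/137637 = -34133975/137637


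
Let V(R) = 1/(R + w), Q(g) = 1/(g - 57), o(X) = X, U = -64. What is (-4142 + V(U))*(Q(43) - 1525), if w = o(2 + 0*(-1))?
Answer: 5483043555/868 ≈ 6.3169e+6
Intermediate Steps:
Q(g) = 1/(-57 + g)
w = 2 (w = 2 + 0*(-1) = 2 + 0 = 2)
V(R) = 1/(2 + R) (V(R) = 1/(R + 2) = 1/(2 + R))
(-4142 + V(U))*(Q(43) - 1525) = (-4142 + 1/(2 - 64))*(1/(-57 + 43) - 1525) = (-4142 + 1/(-62))*(1/(-14) - 1525) = (-4142 - 1/62)*(-1/14 - 1525) = -256805/62*(-21351/14) = 5483043555/868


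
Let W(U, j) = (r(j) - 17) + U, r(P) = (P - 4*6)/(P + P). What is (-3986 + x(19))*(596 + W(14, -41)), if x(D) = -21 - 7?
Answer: -97722837/41 ≈ -2.3835e+6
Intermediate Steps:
x(D) = -28
r(P) = (-24 + P)/(2*P) (r(P) = (P - 24)/((2*P)) = (-24 + P)*(1/(2*P)) = (-24 + P)/(2*P))
W(U, j) = -17 + U + (-24 + j)/(2*j) (W(U, j) = ((-24 + j)/(2*j) - 17) + U = (-17 + (-24 + j)/(2*j)) + U = -17 + U + (-24 + j)/(2*j))
(-3986 + x(19))*(596 + W(14, -41)) = (-3986 - 28)*(596 + (-33/2 + 14 - 12/(-41))) = -4014*(596 + (-33/2 + 14 - 12*(-1/41))) = -4014*(596 + (-33/2 + 14 + 12/41)) = -4014*(596 - 181/82) = -4014*48691/82 = -97722837/41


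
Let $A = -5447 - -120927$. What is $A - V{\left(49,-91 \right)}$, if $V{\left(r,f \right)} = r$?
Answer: $115431$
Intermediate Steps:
$A = 115480$ ($A = -5447 + 120927 = 115480$)
$A - V{\left(49,-91 \right)} = 115480 - 49 = 115431$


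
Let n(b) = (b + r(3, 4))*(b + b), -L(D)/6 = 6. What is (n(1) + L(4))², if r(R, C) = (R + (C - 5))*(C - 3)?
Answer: 900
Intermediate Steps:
L(D) = -36 (L(D) = -6*6 = -36)
r(R, C) = (-3 + C)*(-5 + C + R) (r(R, C) = (R + (-5 + C))*(-3 + C) = (-5 + C + R)*(-3 + C) = (-3 + C)*(-5 + C + R))
n(b) = 2*b*(2 + b) (n(b) = (b + (15 + 4² - 8*4 - 3*3 + 4*3))*(b + b) = (b + (15 + 16 - 32 - 9 + 12))*(2*b) = (b + 2)*(2*b) = (2 + b)*(2*b) = 2*b*(2 + b))
(n(1) + L(4))² = (2*1*(2 + 1) - 36)² = (2*1*3 - 36)² = (6 - 36)² = (-30)² = 900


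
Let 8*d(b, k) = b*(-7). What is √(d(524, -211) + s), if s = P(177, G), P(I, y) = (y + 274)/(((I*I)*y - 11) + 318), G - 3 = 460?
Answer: I*√44403556418/9841 ≈ 21.413*I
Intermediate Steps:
G = 463 (G = 3 + 460 = 463)
d(b, k) = -7*b/8 (d(b, k) = (b*(-7))/8 = (-7*b)/8 = -7*b/8)
P(I, y) = (274 + y)/(307 + y*I²) (P(I, y) = (274 + y)/((I²*y - 11) + 318) = (274 + y)/((y*I² - 11) + 318) = (274 + y)/((-11 + y*I²) + 318) = (274 + y)/(307 + y*I²))
s = 1/19682 (s = (274 + 463)/(307 + 463*177²) = 737/(307 + 463*31329) = 737/(307 + 14505327) = 737/14505634 = (1/14505634)*737 = 1/19682 ≈ 5.0808e-5)
√(d(524, -211) + s) = √(-7/8*524 + 1/19682) = √(-917/2 + 1/19682) = √(-4512098/9841) = I*√44403556418/9841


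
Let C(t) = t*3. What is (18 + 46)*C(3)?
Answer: 576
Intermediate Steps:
C(t) = 3*t
(18 + 46)*C(3) = (18 + 46)*(3*3) = 64*9 = 576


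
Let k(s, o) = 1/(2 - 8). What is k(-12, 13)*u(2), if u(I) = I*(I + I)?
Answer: -4/3 ≈ -1.3333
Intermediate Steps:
k(s, o) = -⅙ (k(s, o) = 1/(-6) = -⅙)
u(I) = 2*I² (u(I) = I*(2*I) = 2*I²)
k(-12, 13)*u(2) = -2²/3 = -4/3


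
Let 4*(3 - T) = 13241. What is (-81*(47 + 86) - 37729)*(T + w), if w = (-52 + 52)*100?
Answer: 320816479/2 ≈ 1.6041e+8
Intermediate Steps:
T = -13229/4 (T = 3 - ¼*13241 = 3 - 13241/4 = -13229/4 ≈ -3307.3)
w = 0 (w = 0*100 = 0)
(-81*(47 + 86) - 37729)*(T + w) = (-81*(47 + 86) - 37729)*(-13229/4 + 0) = (-81*133 - 37729)*(-13229/4) = (-10773 - 37729)*(-13229/4) = -48502*(-13229/4) = 320816479/2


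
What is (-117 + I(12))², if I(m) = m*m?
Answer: 729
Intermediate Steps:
I(m) = m²
(-117 + I(12))² = (-117 + 12²)² = (-117 + 144)² = 27² = 729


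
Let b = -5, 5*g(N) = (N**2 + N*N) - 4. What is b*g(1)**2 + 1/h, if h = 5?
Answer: -3/5 ≈ -0.60000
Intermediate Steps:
g(N) = -4/5 + 2*N**2/5 (g(N) = ((N**2 + N*N) - 4)/5 = ((N**2 + N**2) - 4)/5 = (2*N**2 - 4)/5 = (-4 + 2*N**2)/5 = -4/5 + 2*N**2/5)
b*g(1)**2 + 1/h = -5*(-4/5 + (2/5)*1**2)**2 + 1/5 = -5*(-4/5 + (2/5)*1)**2 + 1/5 = -5*(-4/5 + 2/5)**2 + 1/5 = -5*(-2/5)**2 + 1/5 = -5*4/25 + 1/5 = -4/5 + 1/5 = -3/5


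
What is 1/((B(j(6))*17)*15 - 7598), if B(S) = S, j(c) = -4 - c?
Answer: -1/10148 ≈ -9.8542e-5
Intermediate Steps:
1/((B(j(6))*17)*15 - 7598) = 1/(((-4 - 1*6)*17)*15 - 7598) = 1/(((-4 - 6)*17)*15 - 7598) = 1/(-10*17*15 - 7598) = 1/(-170*15 - 7598) = 1/(-2550 - 7598) = 1/(-10148) = -1/10148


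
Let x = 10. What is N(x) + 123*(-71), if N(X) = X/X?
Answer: -8732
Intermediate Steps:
N(X) = 1
N(x) + 123*(-71) = 1 + 123*(-71) = 1 - 8733 = -8732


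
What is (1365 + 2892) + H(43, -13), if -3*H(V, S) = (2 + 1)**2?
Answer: 4254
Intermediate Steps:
H(V, S) = -3 (H(V, S) = -(2 + 1)**2/3 = -1/3*3**2 = -1/3*9 = -3)
(1365 + 2892) + H(43, -13) = (1365 + 2892) - 3 = 4257 - 3 = 4254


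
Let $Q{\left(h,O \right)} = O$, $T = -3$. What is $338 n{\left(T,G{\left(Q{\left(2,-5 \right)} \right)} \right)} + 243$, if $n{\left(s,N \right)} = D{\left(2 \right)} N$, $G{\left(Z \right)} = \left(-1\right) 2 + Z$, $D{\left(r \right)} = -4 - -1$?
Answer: $7341$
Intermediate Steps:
$D{\left(r \right)} = -3$ ($D{\left(r \right)} = -4 + 1 = -3$)
$G{\left(Z \right)} = -2 + Z$
$n{\left(s,N \right)} = - 3 N$
$338 n{\left(T,G{\left(Q{\left(2,-5 \right)} \right)} \right)} + 243 = 338 \left(- 3 \left(-2 - 5\right)\right) + 243 = 338 \left(\left(-3\right) \left(-7\right)\right) + 243 = 338 \cdot 21 + 243 = 7098 + 243 = 7341$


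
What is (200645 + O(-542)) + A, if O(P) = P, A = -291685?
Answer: -91582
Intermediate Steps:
(200645 + O(-542)) + A = (200645 - 542) - 291685 = 200103 - 291685 = -91582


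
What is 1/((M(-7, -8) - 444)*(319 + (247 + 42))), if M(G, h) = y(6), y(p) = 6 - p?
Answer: -1/269952 ≈ -3.7044e-6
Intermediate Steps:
M(G, h) = 0 (M(G, h) = 6 - 1*6 = 6 - 6 = 0)
1/((M(-7, -8) - 444)*(319 + (247 + 42))) = 1/((0 - 444)*(319 + (247 + 42))) = 1/(-444*(319 + 289)) = 1/(-444*608) = 1/(-269952) = -1/269952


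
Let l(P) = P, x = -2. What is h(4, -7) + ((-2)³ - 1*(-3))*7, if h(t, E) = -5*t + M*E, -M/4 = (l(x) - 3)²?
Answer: 645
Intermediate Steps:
M = -100 (M = -4*(-2 - 3)² = -4*(-5)² = -4*25 = -100)
h(t, E) = -100*E - 5*t (h(t, E) = -5*t - 100*E = -100*E - 5*t)
h(4, -7) + ((-2)³ - 1*(-3))*7 = (-100*(-7) - 5*4) + ((-2)³ - 1*(-3))*7 = (700 - 20) + (-8 + 3)*7 = 680 - 5*7 = 680 - 35 = 645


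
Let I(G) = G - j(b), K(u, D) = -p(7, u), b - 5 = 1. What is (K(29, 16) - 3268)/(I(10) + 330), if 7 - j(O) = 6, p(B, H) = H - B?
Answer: -3290/339 ≈ -9.7050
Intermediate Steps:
b = 6 (b = 5 + 1 = 6)
j(O) = 1 (j(O) = 7 - 1*6 = 7 - 6 = 1)
K(u, D) = 7 - u (K(u, D) = -(u - 1*7) = -(u - 7) = -(-7 + u) = 7 - u)
I(G) = -1 + G (I(G) = G - 1*1 = G - 1 = -1 + G)
(K(29, 16) - 3268)/(I(10) + 330) = ((7 - 1*29) - 3268)/((-1 + 10) + 330) = ((7 - 29) - 3268)/(9 + 330) = (-22 - 3268)/339 = -3290*1/339 = -3290/339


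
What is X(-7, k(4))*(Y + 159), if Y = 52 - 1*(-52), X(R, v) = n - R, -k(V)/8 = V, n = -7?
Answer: 0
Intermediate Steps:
k(V) = -8*V
X(R, v) = -7 - R
Y = 104 (Y = 52 + 52 = 104)
X(-7, k(4))*(Y + 159) = (-7 - 1*(-7))*(104 + 159) = (-7 + 7)*263 = 0*263 = 0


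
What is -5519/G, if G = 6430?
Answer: -5519/6430 ≈ -0.85832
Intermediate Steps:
-5519/G = -5519/6430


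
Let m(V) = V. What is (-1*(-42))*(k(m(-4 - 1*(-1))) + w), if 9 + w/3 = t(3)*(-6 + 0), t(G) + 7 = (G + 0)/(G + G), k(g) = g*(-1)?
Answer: 3906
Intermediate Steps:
k(g) = -g
t(G) = -13/2 (t(G) = -7 + (G + 0)/(G + G) = -7 + G/((2*G)) = -7 + G*(1/(2*G)) = -7 + ½ = -13/2)
w = 90 (w = -27 + 3*(-13*(-6 + 0)/2) = -27 + 3*(-13/2*(-6)) = -27 + 3*39 = -27 + 117 = 90)
(-1*(-42))*(k(m(-4 - 1*(-1))) + w) = (-1*(-42))*(-(-4 - 1*(-1)) + 90) = 42*(-(-4 + 1) + 90) = 42*(-1*(-3) + 90) = 42*(3 + 90) = 42*93 = 3906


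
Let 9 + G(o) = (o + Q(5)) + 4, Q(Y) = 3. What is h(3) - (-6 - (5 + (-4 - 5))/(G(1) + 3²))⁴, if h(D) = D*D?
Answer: -14497/16 ≈ -906.06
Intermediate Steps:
G(o) = -2 + o (G(o) = -9 + ((o + 3) + 4) = -9 + ((3 + o) + 4) = -9 + (7 + o) = -2 + o)
h(D) = D²
h(3) - (-6 - (5 + (-4 - 5))/(G(1) + 3²))⁴ = 3² - (-6 - (5 + (-4 - 5))/((-2 + 1) + 3²))⁴ = 9 - (-6 - (5 - 9)/(-1 + 9))⁴ = 9 - (-6 - (-4)/8)⁴ = 9 - (-6 - 1*(-½))⁴ = 9 - (-6 + ½)⁴ = 9 - (-11/2)⁴ = 9 - 1*14641/16 = 9 - 14641/16 = -14497/16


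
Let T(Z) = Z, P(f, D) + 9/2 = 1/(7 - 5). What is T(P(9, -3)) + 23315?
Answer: 23311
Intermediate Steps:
P(f, D) = -4 (P(f, D) = -9/2 + 1/(7 - 5) = -9/2 + 1/2 = -9/2 + ½ = -4)
T(P(9, -3)) + 23315 = -4 + 23315 = 23311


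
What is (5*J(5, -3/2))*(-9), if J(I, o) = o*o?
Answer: -405/4 ≈ -101.25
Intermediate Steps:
J(I, o) = o²
(5*J(5, -3/2))*(-9) = (5*(-3/2)²)*(-9) = (5*(9/4))*(-9) = (45/4)*(-9) = -405/4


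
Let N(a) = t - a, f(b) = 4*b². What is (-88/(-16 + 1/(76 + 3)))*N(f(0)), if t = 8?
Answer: 55616/1263 ≈ 44.035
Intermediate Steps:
N(a) = 8 - a
(-88/(-16 + 1/(76 + 3)))*N(f(0)) = (-88/(-16 + 1/(76 + 3)))*(8 - 4*0²) = (-88/(-16 + 1/79))*(8 - 4*0) = (-88/(-16 + 1/79))*(8 - 1*0) = (-88/(-1263/79))*(8 + 0) = -79/1263*(-88)*8 = (6952/1263)*8 = 55616/1263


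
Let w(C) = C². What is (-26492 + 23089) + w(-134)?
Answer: 14553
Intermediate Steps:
(-26492 + 23089) + w(-134) = (-26492 + 23089) + (-134)² = -3403 + 17956 = 14553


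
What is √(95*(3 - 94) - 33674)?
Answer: I*√42319 ≈ 205.72*I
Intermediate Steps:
√(95*(3 - 94) - 33674) = √(95*(-91) - 33674) = √(-8645 - 33674) = √(-42319) = I*√42319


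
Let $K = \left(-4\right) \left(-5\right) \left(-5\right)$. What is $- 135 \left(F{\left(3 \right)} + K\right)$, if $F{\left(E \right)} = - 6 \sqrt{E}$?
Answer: $13500 + 810 \sqrt{3} \approx 14903.0$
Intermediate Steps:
$K = -100$ ($K = 20 \left(-5\right) = -100$)
$- 135 \left(F{\left(3 \right)} + K\right) = - 135 \left(- 6 \sqrt{3} - 100\right) = - 135 \left(-100 - 6 \sqrt{3}\right) = 13500 + 810 \sqrt{3}$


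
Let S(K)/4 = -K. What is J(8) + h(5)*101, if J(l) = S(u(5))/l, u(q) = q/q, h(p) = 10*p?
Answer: 10099/2 ≈ 5049.5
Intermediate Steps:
u(q) = 1
S(K) = -4*K (S(K) = 4*(-K) = -4*K)
J(l) = -4/l (J(l) = (-4*1)/l = -4/l)
J(8) + h(5)*101 = -4/8 + (10*5)*101 = -4*⅛ + 50*101 = -½ + 5050 = 10099/2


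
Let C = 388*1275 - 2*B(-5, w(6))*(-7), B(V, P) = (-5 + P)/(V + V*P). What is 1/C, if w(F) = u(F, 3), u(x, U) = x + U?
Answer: 25/12367472 ≈ 2.0214e-6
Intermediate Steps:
u(x, U) = U + x
w(F) = 3 + F
B(V, P) = (-5 + P)/(V + P*V)
C = 12367472/25 (C = 388*1275 - 2*(-5 + (3 + 6))/((-5)*(1 + (3 + 6)))*(-7) = 494700 - (-2)*(-5 + 9)/(5*(1 + 9))*(-7) = 494700 - (-2)*4/(5*10)*(-7) = 494700 - 2*(-2/25)*(-7) = 494700 + (4/25)*(-7) = 494700 - 28/25 = 12367472/25 ≈ 4.9470e+5)
1/C = 1/(12367472/25) = 25/12367472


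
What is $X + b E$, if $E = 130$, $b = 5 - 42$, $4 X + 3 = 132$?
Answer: $- \frac{19111}{4} \approx -4777.8$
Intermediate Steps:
$X = \frac{129}{4}$ ($X = - \frac{3}{4} + \frac{1}{4} \cdot 132 = - \frac{3}{4} + 33 = \frac{129}{4} \approx 32.25$)
$b = -37$ ($b = 5 - 42 = -37$)
$X + b E = \frac{129}{4} - 4810 = - \frac{19111}{4}$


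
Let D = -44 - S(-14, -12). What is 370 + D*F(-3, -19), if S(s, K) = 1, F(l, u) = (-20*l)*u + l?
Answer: 51805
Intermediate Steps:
F(l, u) = l - 20*l*u (F(l, u) = -20*l*u + l = l - 20*l*u)
D = -45 (D = -44 - 1*1 = -44 - 1 = -45)
370 + D*F(-3, -19) = 370 - (-135)*(1 - 20*(-19)) = 370 - (-135)*(1 + 380) = 370 - (-135)*381 = 370 - 45*(-1143) = 370 + 51435 = 51805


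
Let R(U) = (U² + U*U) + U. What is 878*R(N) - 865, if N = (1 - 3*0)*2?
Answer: 7915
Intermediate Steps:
N = 2 (N = (1 + 0)*2 = 1*2 = 2)
R(U) = U + 2*U² (R(U) = (U² + U²) + U = 2*U² + U = U + 2*U²)
878*R(N) - 865 = 878*(2*(1 + 2*2)) - 865 = 878*(2*(1 + 4)) - 865 = 878*(2*5) - 865 = 878*10 - 865 = 8780 - 865 = 7915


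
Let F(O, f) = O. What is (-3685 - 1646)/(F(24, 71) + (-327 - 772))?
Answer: 5331/1075 ≈ 4.9591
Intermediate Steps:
(-3685 - 1646)/(F(24, 71) + (-327 - 772)) = (-3685 - 1646)/(24 + (-327 - 772)) = -5331/(24 - 1099) = -5331/(-1075) = -5331*(-1/1075) = 5331/1075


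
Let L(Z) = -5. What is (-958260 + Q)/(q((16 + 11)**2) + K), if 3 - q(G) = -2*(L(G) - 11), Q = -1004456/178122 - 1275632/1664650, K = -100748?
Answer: 71034081580975376/7470366902933025 ≈ 9.5088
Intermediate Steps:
Q = -474821450876/74127696825 (Q = -1004456*1/178122 - 1275632*1/1664650 = -502228/89061 - 637816/832325 = -474821450876/74127696825 ≈ -6.4054)
q(G) = -29 (q(G) = 3 - (-2)*(-5 - 11) = 3 - (-2)*(-16) = 3 - 1*32 = 3 - 32 = -29)
(-958260 + Q)/(q((16 + 11)**2) + K) = (-958260 - 474821450876/74127696825)/(-29 - 100748) = -71034081580975376/74127696825/(-100777) = -71034081580975376/74127696825*(-1/100777) = 71034081580975376/7470366902933025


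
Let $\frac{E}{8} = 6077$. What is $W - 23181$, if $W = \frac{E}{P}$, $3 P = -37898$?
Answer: $- \frac{439329693}{18949} \approx -23185.0$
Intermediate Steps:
$E = 48616$ ($E = 8 \cdot 6077 = 48616$)
$P = - \frac{37898}{3}$ ($P = \frac{1}{3} \left(-37898\right) = - \frac{37898}{3} \approx -12633.0$)
$W = - \frac{72924}{18949}$ ($W = \frac{48616}{- \frac{37898}{3}} = 48616 \left(- \frac{3}{37898}\right) = - \frac{72924}{18949} \approx -3.8484$)
$W - 23181 = - \frac{72924}{18949} - 23181 = - \frac{439329693}{18949}$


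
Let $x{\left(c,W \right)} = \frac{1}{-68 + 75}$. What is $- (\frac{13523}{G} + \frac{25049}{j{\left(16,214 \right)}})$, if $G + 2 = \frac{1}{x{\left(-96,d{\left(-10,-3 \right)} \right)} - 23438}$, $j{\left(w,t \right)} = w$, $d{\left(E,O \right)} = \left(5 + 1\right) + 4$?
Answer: $\frac{27278912207}{5250192} \approx 5195.8$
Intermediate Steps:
$d{\left(E,O \right)} = 10$ ($d{\left(E,O \right)} = 6 + 4 = 10$)
$x{\left(c,W \right)} = \frac{1}{7}$
$G = - \frac{328137}{164065}$ ($G = -2 + \frac{1}{\frac{1}{7} - 23438} = -2 + \frac{1}{- \frac{164065}{7}} = -2 - \frac{7}{164065} = - \frac{328137}{164065} \approx -2.0$)
$- (\frac{13523}{G} + \frac{25049}{j{\left(16,214 \right)}}) = - (\frac{13523}{- \frac{328137}{164065}} + \frac{25049}{16}) = - (13523 \left(- \frac{164065}{328137}\right) + 25049 \cdot \frac{1}{16}) = - (- \frac{2218650995}{328137} + \frac{25049}{16}) = \left(-1\right) \left(- \frac{27278912207}{5250192}\right) = \frac{27278912207}{5250192}$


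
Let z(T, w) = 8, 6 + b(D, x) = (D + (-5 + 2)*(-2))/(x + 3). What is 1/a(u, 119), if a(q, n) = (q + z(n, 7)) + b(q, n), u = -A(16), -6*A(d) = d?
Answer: 61/289 ≈ 0.21107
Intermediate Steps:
A(d) = -d/6
b(D, x) = -6 + (6 + D)/(3 + x) (b(D, x) = -6 + (D + (-5 + 2)*(-2))/(x + 3) = -6 + (D - 3*(-2))/(3 + x) = -6 + (D + 6)/(3 + x) = -6 + (6 + D)/(3 + x))
u = 8/3 (u = -(-1)*16/6 = -1*(-8/3) = 8/3 ≈ 2.6667)
a(q, n) = 8 + q + (-12 + q - 6*n)/(3 + n) (a(q, n) = (q + 8) + (-12 + q - 6*n)/(3 + n) = (8 + q) + (-12 + q - 6*n)/(3 + n) = 8 + q + (-12 + q - 6*n)/(3 + n))
1/a(u, 119) = 1/((12 + 2*119 + 4*(8/3) + 119*(8/3))/(3 + 119)) = 1/((12 + 238 + 32/3 + 952/3)/122) = 1/((1/122)*578) = 1/(289/61) = 61/289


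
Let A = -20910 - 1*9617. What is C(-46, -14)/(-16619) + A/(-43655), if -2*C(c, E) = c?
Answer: 506324148/725502445 ≈ 0.69789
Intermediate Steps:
A = -30527 (A = -20910 - 9617 = -30527)
C(c, E) = -c/2
C(-46, -14)/(-16619) + A/(-43655) = -½*(-46)/(-16619) - 30527/(-43655) = 23*(-1/16619) - 30527*(-1/43655) = -23/16619 + 30527/43655 = 506324148/725502445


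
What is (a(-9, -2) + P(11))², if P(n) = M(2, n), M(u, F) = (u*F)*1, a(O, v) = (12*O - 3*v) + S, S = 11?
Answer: 4761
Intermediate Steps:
a(O, v) = 11 - 3*v + 12*O (a(O, v) = (12*O - 3*v) + 11 = (-3*v + 12*O) + 11 = 11 - 3*v + 12*O)
M(u, F) = F*u (M(u, F) = (F*u)*1 = F*u)
P(n) = 2*n (P(n) = n*2 = 2*n)
(a(-9, -2) + P(11))² = ((11 - 3*(-2) + 12*(-9)) + 2*11)² = ((11 + 6 - 108) + 22)² = (-91 + 22)² = (-69)² = 4761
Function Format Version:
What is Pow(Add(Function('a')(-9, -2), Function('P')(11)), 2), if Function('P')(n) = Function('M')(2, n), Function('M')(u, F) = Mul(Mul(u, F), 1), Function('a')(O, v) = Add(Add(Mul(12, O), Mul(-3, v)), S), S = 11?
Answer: 4761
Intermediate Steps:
Function('a')(O, v) = Add(11, Mul(-3, v), Mul(12, O)) (Function('a')(O, v) = Add(Add(Mul(12, O), Mul(-3, v)), 11) = Add(Add(Mul(-3, v), Mul(12, O)), 11) = Add(11, Mul(-3, v), Mul(12, O)))
Function('M')(u, F) = Mul(F, u) (Function('M')(u, F) = Mul(Mul(F, u), 1) = Mul(F, u))
Function('P')(n) = Mul(2, n) (Function('P')(n) = Mul(n, 2) = Mul(2, n))
Pow(Add(Function('a')(-9, -2), Function('P')(11)), 2) = Pow(Add(Add(11, Mul(-3, -2), Mul(12, -9)), Mul(2, 11)), 2) = Pow(Add(Add(11, 6, -108), 22), 2) = Pow(Add(-91, 22), 2) = Pow(-69, 2) = 4761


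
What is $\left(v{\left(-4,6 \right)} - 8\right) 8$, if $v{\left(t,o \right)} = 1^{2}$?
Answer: $-56$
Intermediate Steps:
$v{\left(t,o \right)} = 1$
$\left(v{\left(-4,6 \right)} - 8\right) 8 = \left(1 - 8\right) 8 = \left(-7\right) 8 = -56$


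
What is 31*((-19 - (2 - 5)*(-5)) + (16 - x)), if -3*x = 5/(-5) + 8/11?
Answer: -6169/11 ≈ -560.82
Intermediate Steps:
x = 1/11 (x = -(5/(-5) + 8/11)/3 = -(5*(-1/5) + 8*(1/11))/3 = -(-1 + 8/11)/3 = -1/3*(-3/11) = 1/11 ≈ 0.090909)
31*((-19 - (2 - 5)*(-5)) + (16 - x)) = 31*((-19 - (2 - 5)*(-5)) + (16 - 1*1/11)) = 31*((-19 - (-3)*(-5)) + (16 - 1/11)) = 31*((-19 - 1*15) + 175/11) = 31*((-19 - 15) + 175/11) = 31*(-34 + 175/11) = 31*(-199/11) = -6169/11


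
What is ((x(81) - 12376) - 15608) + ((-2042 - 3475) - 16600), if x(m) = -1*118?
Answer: -50219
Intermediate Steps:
x(m) = -118
((x(81) - 12376) - 15608) + ((-2042 - 3475) - 16600) = ((-118 - 12376) - 15608) + ((-2042 - 3475) - 16600) = (-12494 - 15608) + (-5517 - 16600) = -28102 - 22117 = -50219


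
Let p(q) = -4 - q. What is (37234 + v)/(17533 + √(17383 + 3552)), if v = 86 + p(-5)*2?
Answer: 327183313/153692577 - 18661*√20935/153692577 ≈ 2.1112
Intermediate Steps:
v = 88 (v = 86 + (-4 - 1*(-5))*2 = 86 + (-4 + 5)*2 = 86 + 1*2 = 86 + 2 = 88)
(37234 + v)/(17533 + √(17383 + 3552)) = (37234 + 88)/(17533 + √(17383 + 3552)) = 37322/(17533 + √20935)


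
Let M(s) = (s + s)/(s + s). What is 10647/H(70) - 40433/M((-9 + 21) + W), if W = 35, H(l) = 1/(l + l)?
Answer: 1450147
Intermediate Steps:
H(l) = 1/(2*l)
M(s) = 1 (M(s) = (2*s)/((2*s)) = (2*s)*(1/(2*s)) = 1)
10647/H(70) - 40433/M((-9 + 21) + W) = 10647/(((½)/70)) - 40433/1 = 10647/(((½)*(1/70))) - 40433*1 = 10647/(1/140) - 40433 = 10647*140 - 40433 = 1490580 - 40433 = 1450147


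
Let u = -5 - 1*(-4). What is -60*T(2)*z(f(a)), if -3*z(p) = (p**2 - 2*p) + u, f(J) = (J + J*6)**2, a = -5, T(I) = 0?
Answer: 0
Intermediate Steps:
u = -1 (u = -5 + 4 = -1)
f(J) = 49*J**2 (f(J) = (J + 6*J)**2 = (7*J)**2 = 49*J**2)
z(p) = 1/3 - p**2/3 + 2*p/3 (z(p) = -((p**2 - 2*p) - 1)/3 = -(-1 + p**2 - 2*p)/3 = 1/3 - p**2/3 + 2*p/3)
-60*T(2)*z(f(a)) = -0*(1/3 - (49*(-5)**2)**2/3 + 2*(49*(-5)**2)/3) = -0*(1/3 - (49*25)**2/3 + 2*(49*25)/3) = -0*(1/3 - 1/3*1225**2 + (2/3)*1225) = -0*(1/3 - 1/3*1500625 + 2450/3) = -0*(1/3 - 1500625/3 + 2450/3) = -0*(-1498174)/3 = -60*0 = 0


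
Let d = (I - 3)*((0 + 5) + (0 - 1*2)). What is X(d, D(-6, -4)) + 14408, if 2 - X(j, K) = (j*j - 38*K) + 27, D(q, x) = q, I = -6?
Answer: 13426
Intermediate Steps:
d = -27 (d = (-6 - 3)*((0 + 5) + (0 - 1*2)) = -9*(5 + (0 - 2)) = -9*(5 - 2) = -9*3 = -27)
X(j, K) = -25 - j² + 38*K (X(j, K) = 2 - ((j*j - 38*K) + 27) = 2 - ((j² - 38*K) + 27) = 2 - (27 + j² - 38*K) = 2 + (-27 - j² + 38*K) = -25 - j² + 38*K)
X(d, D(-6, -4)) + 14408 = (-25 - 1*(-27)² + 38*(-6)) + 14408 = (-25 - 1*729 - 228) + 14408 = (-25 - 729 - 228) + 14408 = -982 + 14408 = 13426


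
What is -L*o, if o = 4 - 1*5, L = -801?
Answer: -801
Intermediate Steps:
o = -1 (o = 4 - 5 = -1)
-L*o = -(-801)*(-1) = -1*801 = -801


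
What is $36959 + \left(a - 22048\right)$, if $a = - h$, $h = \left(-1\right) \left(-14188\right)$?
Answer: $723$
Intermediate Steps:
$h = 14188$
$a = -14188$ ($a = \left(-1\right) 14188 = -14188$)
$36959 + \left(a - 22048\right) = 36959 - 36236 = 723$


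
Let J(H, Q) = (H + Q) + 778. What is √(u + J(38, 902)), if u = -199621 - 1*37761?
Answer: 4*I*√14729 ≈ 485.45*I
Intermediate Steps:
J(H, Q) = 778 + H + Q
u = -237382 (u = -199621 - 37761 = -237382)
√(u + J(38, 902)) = √(-237382 + (778 + 38 + 902)) = √(-237382 + 1718) = √(-235664) = 4*I*√14729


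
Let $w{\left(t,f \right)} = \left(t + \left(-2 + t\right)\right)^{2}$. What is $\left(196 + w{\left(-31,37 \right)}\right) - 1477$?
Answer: $2815$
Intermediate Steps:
$w{\left(t,f \right)} = \left(-2 + 2 t\right)^{2}$
$\left(196 + w{\left(-31,37 \right)}\right) - 1477 = \left(196 + 4 \left(-1 - 31\right)^{2}\right) - 1477 = \left(196 + 4 \left(-32\right)^{2}\right) - 1477 = \left(196 + 4 \cdot 1024\right) - 1477 = \left(196 + 4096\right) - 1477 = 4292 - 1477 = 2815$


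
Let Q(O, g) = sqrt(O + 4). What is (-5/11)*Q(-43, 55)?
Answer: -5*I*sqrt(39)/11 ≈ -2.8386*I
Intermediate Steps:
Q(O, g) = sqrt(4 + O)
(-5/11)*Q(-43, 55) = (-5/11)*sqrt(4 - 43) = (-5*1/11)*sqrt(-39) = -5*I*sqrt(39)/11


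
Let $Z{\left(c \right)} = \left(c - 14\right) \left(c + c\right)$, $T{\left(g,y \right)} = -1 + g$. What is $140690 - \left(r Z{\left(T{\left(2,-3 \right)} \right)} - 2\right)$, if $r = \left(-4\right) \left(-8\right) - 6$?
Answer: $141368$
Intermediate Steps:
$Z{\left(c \right)} = 2 c \left(-14 + c\right)$ ($Z{\left(c \right)} = \left(-14 + c\right) 2 c = 2 c \left(-14 + c\right)$)
$r = 26$ ($r = 32 - 6 = 26$)
$140690 - \left(r Z{\left(T{\left(2,-3 \right)} \right)} - 2\right) = 140690 - \left(26 \cdot 2 \left(-1 + 2\right) \left(-14 + \left(-1 + 2\right)\right) - 2\right) = 140690 - \left(26 \cdot 2 \cdot 1 \left(-14 + 1\right) - 2\right) = 140690 - \left(26 \cdot 2 \cdot 1 \left(-13\right) - 2\right) = 140690 - \left(26 \left(-26\right) - 2\right) = 140690 - \left(-676 - 2\right) = 140690 - -678 = 140690 + 678 = 141368$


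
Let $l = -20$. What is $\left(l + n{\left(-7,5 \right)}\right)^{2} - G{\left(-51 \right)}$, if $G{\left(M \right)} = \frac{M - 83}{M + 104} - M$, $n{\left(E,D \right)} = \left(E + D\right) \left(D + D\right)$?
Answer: $\frac{82231}{53} \approx 1551.5$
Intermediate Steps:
$n{\left(E,D \right)} = 2 D \left(D + E\right)$ ($n{\left(E,D \right)} = \left(D + E\right) 2 D = 2 D \left(D + E\right)$)
$G{\left(M \right)} = - M + \frac{-83 + M}{104 + M}$ ($G{\left(M \right)} = \frac{-83 + M}{104 + M} - M = - M + \frac{-83 + M}{104 + M}$)
$\left(l + n{\left(-7,5 \right)}\right)^{2} - G{\left(-51 \right)} = \left(-20 + 2 \cdot 5 \left(5 - 7\right)\right)^{2} - \frac{-83 - \left(-51\right)^{2} - -5253}{104 - 51} = \left(-20 + 2 \cdot 5 \left(-2\right)\right)^{2} - \frac{-83 - 2601 + 5253}{53} = \left(-20 - 20\right)^{2} - \frac{-83 - 2601 + 5253}{53} = \left(-40\right)^{2} - \frac{1}{53} \cdot 2569 = 1600 - \frac{2569}{53} = \frac{82231}{53}$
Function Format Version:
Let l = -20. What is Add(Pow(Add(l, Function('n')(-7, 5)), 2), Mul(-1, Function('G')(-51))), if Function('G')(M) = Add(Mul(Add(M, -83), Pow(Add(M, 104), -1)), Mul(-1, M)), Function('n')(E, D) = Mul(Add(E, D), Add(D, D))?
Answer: Rational(82231, 53) ≈ 1551.5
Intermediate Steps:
Function('n')(E, D) = Mul(2, D, Add(D, E)) (Function('n')(E, D) = Mul(Add(D, E), Mul(2, D)) = Mul(2, D, Add(D, E)))
Function('G')(M) = Add(Mul(-1, M), Mul(Pow(Add(104, M), -1), Add(-83, M))) (Function('G')(M) = Add(Mul(Add(-83, M), Pow(Add(104, M), -1)), Mul(-1, M)) = Add(Mul(Pow(Add(104, M), -1), Add(-83, M)), Mul(-1, M)) = Add(Mul(-1, M), Mul(Pow(Add(104, M), -1), Add(-83, M))))
Add(Pow(Add(l, Function('n')(-7, 5)), 2), Mul(-1, Function('G')(-51))) = Add(Pow(Add(-20, Mul(2, 5, Add(5, -7))), 2), Mul(-1, Mul(Pow(Add(104, -51), -1), Add(-83, Mul(-1, Pow(-51, 2)), Mul(-103, -51))))) = Add(Pow(Add(-20, Mul(2, 5, -2)), 2), Mul(-1, Mul(Pow(53, -1), Add(-83, Mul(-1, 2601), 5253)))) = Add(Pow(Add(-20, -20), 2), Mul(-1, Mul(Rational(1, 53), Add(-83, -2601, 5253)))) = Add(Pow(-40, 2), Mul(-1, Mul(Rational(1, 53), 2569))) = Add(1600, Mul(-1, Rational(2569, 53))) = Add(1600, Rational(-2569, 53)) = Rational(82231, 53)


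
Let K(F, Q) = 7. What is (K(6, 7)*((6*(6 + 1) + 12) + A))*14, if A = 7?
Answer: 5978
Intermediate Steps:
(K(6, 7)*((6*(6 + 1) + 12) + A))*14 = (7*((6*(6 + 1) + 12) + 7))*14 = (7*((6*7 + 12) + 7))*14 = (7*((42 + 12) + 7))*14 = (7*(54 + 7))*14 = (7*61)*14 = 427*14 = 5978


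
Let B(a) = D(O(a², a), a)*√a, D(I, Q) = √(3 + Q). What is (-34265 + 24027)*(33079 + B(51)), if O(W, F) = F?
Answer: -338662802 - 92142*√34 ≈ -3.3920e+8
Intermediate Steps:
B(a) = √a*√(3 + a) (B(a) = √(3 + a)*√a = √a*√(3 + a))
(-34265 + 24027)*(33079 + B(51)) = (-34265 + 24027)*(33079 + √51*√(3 + 51)) = -10238*(33079 + √51*√54) = -10238*(33079 + √51*(3*√6)) = -10238*(33079 + 9*√34) = -338662802 - 92142*√34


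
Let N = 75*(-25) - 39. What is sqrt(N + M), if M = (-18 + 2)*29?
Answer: I*sqrt(2378) ≈ 48.765*I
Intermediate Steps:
M = -464 (M = -16*29 = -464)
N = -1914 (N = -1875 - 39 = -1914)
sqrt(N + M) = sqrt(-1914 - 464) = sqrt(-2378) = I*sqrt(2378)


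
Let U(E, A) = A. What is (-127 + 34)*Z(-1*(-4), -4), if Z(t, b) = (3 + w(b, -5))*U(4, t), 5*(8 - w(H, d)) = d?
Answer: -4464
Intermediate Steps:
w(H, d) = 8 - d/5
Z(t, b) = 12*t (Z(t, b) = (3 + (8 - 1/5*(-5)))*t = (3 + (8 + 1))*t = (3 + 9)*t = 12*t)
(-127 + 34)*Z(-1*(-4), -4) = (-127 + 34)*(12*(-1*(-4))) = -1116*4 = -93*48 = -4464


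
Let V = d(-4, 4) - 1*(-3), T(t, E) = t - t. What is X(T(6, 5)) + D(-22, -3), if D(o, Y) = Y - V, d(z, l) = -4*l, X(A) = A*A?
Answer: 10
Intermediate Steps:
T(t, E) = 0
X(A) = A**2
V = -13 (V = -4*4 - 1*(-3) = -16 + 3 = -13)
D(o, Y) = 13 + Y (D(o, Y) = Y - 1*(-13) = Y + 13 = 13 + Y)
X(T(6, 5)) + D(-22, -3) = 0**2 + (13 - 3) = 0 + 10 = 10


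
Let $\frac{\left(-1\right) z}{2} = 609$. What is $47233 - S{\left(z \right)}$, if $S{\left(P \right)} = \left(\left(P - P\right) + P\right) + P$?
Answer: $49669$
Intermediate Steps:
$z = -1218$ ($z = \left(-2\right) 609 = -1218$)
$S{\left(P \right)} = 2 P$ ($S{\left(P \right)} = \left(0 + P\right) + P = P + P = 2 P$)
$47233 - S{\left(z \right)} = 47233 - 2 \left(-1218\right) = 47233 - -2436 = 47233 + 2436 = 49669$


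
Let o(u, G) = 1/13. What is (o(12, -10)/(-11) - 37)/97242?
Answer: -882/2317601 ≈ -0.00038057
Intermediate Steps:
o(u, G) = 1/13
(o(12, -10)/(-11) - 37)/97242 = ((1/13)/(-11) - 37)/97242 = ((1/13)*(-1/11) - 37)*(1/97242) = (-1/143 - 37)*(1/97242) = -5292/143*1/97242 = -882/2317601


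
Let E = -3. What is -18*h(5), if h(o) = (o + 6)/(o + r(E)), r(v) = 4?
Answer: -22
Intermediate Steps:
h(o) = (6 + o)/(4 + o) (h(o) = (o + 6)/(o + 4) = (6 + o)/(4 + o))
-18*h(5) = -18*(6 + 5)/(4 + 5) = -18*11/9 = -22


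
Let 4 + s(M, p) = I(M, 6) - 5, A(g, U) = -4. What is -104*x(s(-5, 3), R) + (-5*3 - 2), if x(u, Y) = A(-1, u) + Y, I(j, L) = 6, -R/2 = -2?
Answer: -17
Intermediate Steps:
R = 4 (R = -2*(-2) = 4)
s(M, p) = -3 (s(M, p) = -4 + (6 - 5) = -4 + 1 = -3)
x(u, Y) = -4 + Y
-104*x(s(-5, 3), R) + (-5*3 - 2) = -104*(-4 + 4) + (-5*3 - 2) = -104*0 + (-15 - 2) = 0 - 17 = -17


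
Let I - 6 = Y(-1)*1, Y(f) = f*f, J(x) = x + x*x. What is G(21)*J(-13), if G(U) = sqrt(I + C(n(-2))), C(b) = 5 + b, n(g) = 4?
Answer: 624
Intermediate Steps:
J(x) = x + x**2
Y(f) = f**2
I = 7 (I = 6 + (-1)**2*1 = 6 + 1*1 = 6 + 1 = 7)
G(U) = 4 (G(U) = sqrt(7 + (5 + 4)) = sqrt(7 + 9) = sqrt(16) = 4)
G(21)*J(-13) = 4*(-13*(1 - 13)) = 4*(-13*(-12)) = 4*156 = 624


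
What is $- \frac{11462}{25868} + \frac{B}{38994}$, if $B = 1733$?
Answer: $- \frac{50264998}{126087099} \approx -0.39865$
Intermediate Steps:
$- \frac{11462}{25868} + \frac{B}{38994} = - \frac{11462}{25868} + \frac{1733}{38994} = \left(-11462\right) \frac{1}{25868} + 1733 \cdot \frac{1}{38994} = - \frac{5731}{12934} + \frac{1733}{38994} = - \frac{50264998}{126087099}$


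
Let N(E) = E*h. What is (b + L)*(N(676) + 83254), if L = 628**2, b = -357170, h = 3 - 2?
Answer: 3123371020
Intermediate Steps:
h = 1
N(E) = E (N(E) = E*1 = E)
L = 394384
(b + L)*(N(676) + 83254) = (-357170 + 394384)*(676 + 83254) = 37214*83930 = 3123371020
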